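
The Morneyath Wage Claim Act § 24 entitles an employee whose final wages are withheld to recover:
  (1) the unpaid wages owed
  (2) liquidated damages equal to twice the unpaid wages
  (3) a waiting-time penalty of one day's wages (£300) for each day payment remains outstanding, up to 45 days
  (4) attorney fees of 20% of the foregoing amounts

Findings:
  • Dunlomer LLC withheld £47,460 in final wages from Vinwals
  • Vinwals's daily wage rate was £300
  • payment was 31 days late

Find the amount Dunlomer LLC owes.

Doubled: 2 × £47,460 = £94,920
Penalty days: min(31, 45) = 31
Waiting-time penalty: 31 × £300 = £9,300
Subtotal: £47,460 + £94,920 + £9,300 = £151,680
Attorney fees: 20% of £151,680 = £30,336
Total award: £151,680 + £30,336 = £182,016

£182,016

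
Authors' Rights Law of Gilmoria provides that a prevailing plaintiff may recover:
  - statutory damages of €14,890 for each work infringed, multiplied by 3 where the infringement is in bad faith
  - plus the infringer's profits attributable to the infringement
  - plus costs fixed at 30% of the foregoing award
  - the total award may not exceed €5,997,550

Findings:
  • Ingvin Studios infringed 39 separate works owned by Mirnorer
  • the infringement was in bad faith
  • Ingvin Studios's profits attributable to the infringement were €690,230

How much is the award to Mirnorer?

€3,162,068

Statutory damages: 39 × €14,890 = €580,710
Trebled: 3 × €580,710 = €1,742,130
Combined award: €1,742,130 + €690,230 = €2,432,360
Costs: 30% of €2,432,360 = €729,708
Award plus costs: €2,432,360 + €729,708 = €3,162,068
Cap at €5,997,550: €3,162,068 is within the cap, no reduction.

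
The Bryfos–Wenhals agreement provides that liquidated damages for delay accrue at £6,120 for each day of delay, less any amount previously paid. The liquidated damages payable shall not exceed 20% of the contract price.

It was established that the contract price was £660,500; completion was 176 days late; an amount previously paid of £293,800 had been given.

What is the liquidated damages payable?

Liquidated damages: £132,100

Per-day damages: 176 × £6,120 = £1,077,120
Less amount previously paid: £1,077,120 − £293,800 = £783,320
Cap: 20% of £660,500 = £132,100
Cap at £132,100: £783,320 exceeds the cap → £132,100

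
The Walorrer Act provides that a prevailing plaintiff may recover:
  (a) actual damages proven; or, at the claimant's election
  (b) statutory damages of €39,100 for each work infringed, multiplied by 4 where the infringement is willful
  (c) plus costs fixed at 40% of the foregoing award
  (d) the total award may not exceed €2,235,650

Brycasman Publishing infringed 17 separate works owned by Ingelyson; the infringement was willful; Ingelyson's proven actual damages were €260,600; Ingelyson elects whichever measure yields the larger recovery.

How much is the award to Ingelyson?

Statutory damages: 17 × €39,100 = €664,700
Multiplied by 4: 4 × €664,700 = €2,658,800
Greater of actual damages (€260,600) or enhanced statutory damages (€2,658,800): €2,658,800
Costs: 40% of €2,658,800 = €1,063,520
Award plus costs: €2,658,800 + €1,063,520 = €3,722,320
Cap at €2,235,650: €3,722,320 exceeds the cap → €2,235,650

€2,235,650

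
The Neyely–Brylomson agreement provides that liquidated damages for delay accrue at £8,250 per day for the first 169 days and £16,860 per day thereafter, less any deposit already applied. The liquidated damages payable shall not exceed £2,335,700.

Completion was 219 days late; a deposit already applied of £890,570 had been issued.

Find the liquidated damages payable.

First 169 days: 169 × £8,250 = £1,394,250
Remaining days: (219 − 169) × £16,860 = £843,000
Accrued per-day damages: £1,394,250 + £843,000 = £2,237,250
Less deposit already applied: £2,237,250 − £890,570 = £1,346,680
Cap at £2,335,700: £1,346,680 is within the cap, no reduction.

£1,346,680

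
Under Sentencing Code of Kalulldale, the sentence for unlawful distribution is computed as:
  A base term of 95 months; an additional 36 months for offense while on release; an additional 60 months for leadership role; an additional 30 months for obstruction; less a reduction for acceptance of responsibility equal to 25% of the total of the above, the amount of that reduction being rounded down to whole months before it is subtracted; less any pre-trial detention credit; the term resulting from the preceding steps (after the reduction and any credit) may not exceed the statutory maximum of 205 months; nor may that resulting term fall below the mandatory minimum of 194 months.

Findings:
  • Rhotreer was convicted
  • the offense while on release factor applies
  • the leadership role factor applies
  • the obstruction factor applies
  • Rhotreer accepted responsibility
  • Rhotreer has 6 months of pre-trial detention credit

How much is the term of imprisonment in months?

Offense while on release enhancement: +36 months
Leadership role enhancement: +60 months
Obstruction enhancement: +30 months
Adjusted term: 95 months + 36 months + 60 months + 30 months = 221 months
Acceptance of responsibility reduction: 25% of 221 months = 55 months (rounded down)
After reduction: 221 − 55 = 166 months
Less pre-trial detention credit: 166 months − 6 months = 160 months
Cap at 205 months: 160 months is within the cap, no reduction.
Minimum 194 months: 160 months is below the minimum → 194 months

194 months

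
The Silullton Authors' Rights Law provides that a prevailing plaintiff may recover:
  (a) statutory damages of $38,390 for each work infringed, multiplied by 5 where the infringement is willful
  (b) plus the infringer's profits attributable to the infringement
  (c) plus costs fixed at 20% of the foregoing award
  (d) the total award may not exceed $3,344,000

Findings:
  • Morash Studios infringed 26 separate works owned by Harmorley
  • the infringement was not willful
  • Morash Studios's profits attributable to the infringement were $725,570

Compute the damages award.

Statutory damages: 26 × $38,390 = $998,140
Infringement not willful: no ×5 enhancement.
Combined award: $998,140 + $725,570 = $1,723,710
Costs: 20% of $1,723,710 = $344,742
Award plus costs: $1,723,710 + $344,742 = $2,068,452
Cap at $3,344,000: $2,068,452 is within the cap, no reduction.

$2,068,452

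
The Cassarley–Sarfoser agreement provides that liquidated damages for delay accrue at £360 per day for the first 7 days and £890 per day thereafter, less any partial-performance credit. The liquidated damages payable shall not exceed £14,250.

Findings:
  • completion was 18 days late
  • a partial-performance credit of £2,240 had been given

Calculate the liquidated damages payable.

£10,070

First 7 days: 7 × £360 = £2,520
Remaining days: (18 − 7) × £890 = £9,790
Accrued per-day damages: £2,520 + £9,790 = £12,310
Less partial-performance credit: £12,310 − £2,240 = £10,070
Cap at £14,250: £10,070 is within the cap, no reduction.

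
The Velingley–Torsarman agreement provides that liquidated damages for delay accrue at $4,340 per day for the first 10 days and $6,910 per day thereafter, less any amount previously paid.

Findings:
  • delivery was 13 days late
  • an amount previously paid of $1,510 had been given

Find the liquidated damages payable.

$62,620

First 10 days: 10 × $4,340 = $43,400
Remaining days: (13 − 10) × $6,910 = $20,730
Accrued per-day damages: $43,400 + $20,730 = $64,130
Less amount previously paid: $64,130 − $1,510 = $62,620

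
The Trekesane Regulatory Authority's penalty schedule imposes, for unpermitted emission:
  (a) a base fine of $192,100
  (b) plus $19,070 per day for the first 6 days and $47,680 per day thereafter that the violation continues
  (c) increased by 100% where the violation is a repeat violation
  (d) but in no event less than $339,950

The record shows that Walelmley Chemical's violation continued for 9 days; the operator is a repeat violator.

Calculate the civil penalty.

First 6 days: 6 × $19,070 = $114,420
Remaining days: (9 − 6) × $47,680 = $143,040
Per-day component: $114,420 + $143,040 = $257,460
Base plus per-day: $192,100 + $257,460 = $449,560
Enhancement: 100% of $449,560 = $449,560
Enhanced fine: $449,560 + $449,560 = $899,120
Minimum $339,950: $899,120 meets the minimum, no increase.

$899,120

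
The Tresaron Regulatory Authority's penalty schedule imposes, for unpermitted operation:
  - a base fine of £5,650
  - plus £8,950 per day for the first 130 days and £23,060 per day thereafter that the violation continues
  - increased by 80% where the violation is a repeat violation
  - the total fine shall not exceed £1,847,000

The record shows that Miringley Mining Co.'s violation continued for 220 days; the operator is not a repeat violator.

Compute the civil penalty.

First 130 days: 130 × £8,950 = £1,163,500
Remaining days: (220 − 130) × £23,060 = £2,075,400
Per-day component: £1,163,500 + £2,075,400 = £3,238,900
Base plus per-day: £5,650 + £3,238,900 = £3,244,550
The operator is not a repeat violator: no 80% increase.
Cap at £1,847,000: £3,244,550 exceeds the cap → £1,847,000

£1,847,000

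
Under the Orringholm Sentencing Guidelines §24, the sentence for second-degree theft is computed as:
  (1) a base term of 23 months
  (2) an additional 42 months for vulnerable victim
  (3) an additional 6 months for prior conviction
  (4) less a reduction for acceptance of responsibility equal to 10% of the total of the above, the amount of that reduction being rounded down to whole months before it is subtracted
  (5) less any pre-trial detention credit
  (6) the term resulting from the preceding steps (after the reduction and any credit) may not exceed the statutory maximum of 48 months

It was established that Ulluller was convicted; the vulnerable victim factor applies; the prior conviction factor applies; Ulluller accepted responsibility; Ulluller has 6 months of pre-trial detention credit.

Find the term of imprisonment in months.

48 months

Vulnerable victim enhancement: +42 months
Prior conviction enhancement: +6 months
Adjusted term: 23 months + 42 months + 6 months = 71 months
Acceptance of responsibility reduction: 10% of 71 months = 7 months (rounded down)
After reduction: 71 − 7 = 64 months
Less pre-trial detention credit: 64 months − 6 months = 58 months
Cap at 48 months: 58 months exceeds the cap → 48 months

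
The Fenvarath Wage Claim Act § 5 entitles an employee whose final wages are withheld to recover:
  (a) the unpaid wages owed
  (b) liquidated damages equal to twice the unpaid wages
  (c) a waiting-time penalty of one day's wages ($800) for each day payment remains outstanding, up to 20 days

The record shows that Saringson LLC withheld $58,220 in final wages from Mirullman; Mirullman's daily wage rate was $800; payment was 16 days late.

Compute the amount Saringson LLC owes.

Doubled: 2 × $58,220 = $116,440
Penalty days: min(16, 20) = 16
Waiting-time penalty: 16 × $800 = $12,800
Total award: $58,220 + $116,440 + $12,800 = $187,460

$187,460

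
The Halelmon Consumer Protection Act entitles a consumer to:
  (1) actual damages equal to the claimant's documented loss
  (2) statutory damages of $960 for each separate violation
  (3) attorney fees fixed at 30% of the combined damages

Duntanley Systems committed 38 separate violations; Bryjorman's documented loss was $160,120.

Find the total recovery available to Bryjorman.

$255,580

Statutory damages: 38 × $960 = $36,480
Combined damages: $160,120 + $36,480 = $196,600
Attorney fees: 30% of $196,600 = $58,980
Total recovery: $196,600 + $58,980 = $255,580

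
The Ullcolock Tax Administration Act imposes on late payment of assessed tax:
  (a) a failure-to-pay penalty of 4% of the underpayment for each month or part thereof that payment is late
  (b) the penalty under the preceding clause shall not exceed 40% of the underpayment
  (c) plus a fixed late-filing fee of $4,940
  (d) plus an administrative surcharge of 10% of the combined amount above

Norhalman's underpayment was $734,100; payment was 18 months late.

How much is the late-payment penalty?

$328,438

Accrued rate: 4% × 18 = 72%, capped at 40% → 40%
Failure-to-pay penalty: 40% of $734,100 = $293,640
Penalty before surcharge: $293,640 + $4,940 = $298,580
Administrative surcharge: 10% of $298,580 = $29,858
Total penalty: $298,580 + $29,858 = $328,438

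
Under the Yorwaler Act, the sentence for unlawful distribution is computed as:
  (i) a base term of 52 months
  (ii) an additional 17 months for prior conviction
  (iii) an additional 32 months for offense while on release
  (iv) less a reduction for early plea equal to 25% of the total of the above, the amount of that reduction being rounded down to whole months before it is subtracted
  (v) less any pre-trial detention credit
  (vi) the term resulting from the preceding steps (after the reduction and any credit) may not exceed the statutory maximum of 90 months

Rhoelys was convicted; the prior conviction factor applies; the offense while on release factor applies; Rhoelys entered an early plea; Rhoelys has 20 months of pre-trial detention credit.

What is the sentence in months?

56 months

Prior conviction enhancement: +17 months
Offense while on release enhancement: +32 months
Adjusted term: 52 months + 17 months + 32 months = 101 months
Early plea reduction: 25% of 101 months = 25 months (rounded down)
After reduction: 101 − 25 = 76 months
Less pre-trial detention credit: 76 months − 20 months = 56 months
Cap at 90 months: 56 months is within the cap, no reduction.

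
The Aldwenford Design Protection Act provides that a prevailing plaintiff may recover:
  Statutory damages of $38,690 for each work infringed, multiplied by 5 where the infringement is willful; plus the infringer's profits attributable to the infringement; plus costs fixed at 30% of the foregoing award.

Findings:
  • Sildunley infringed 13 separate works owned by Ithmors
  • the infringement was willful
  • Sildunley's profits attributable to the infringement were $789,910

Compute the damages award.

Statutory damages: 13 × $38,690 = $502,970
Multiplied by 5: 5 × $502,970 = $2,514,850
Combined award: $2,514,850 + $789,910 = $3,304,760
Costs: 30% of $3,304,760 = $991,428
Award plus costs: $3,304,760 + $991,428 = $4,296,188

$4,296,188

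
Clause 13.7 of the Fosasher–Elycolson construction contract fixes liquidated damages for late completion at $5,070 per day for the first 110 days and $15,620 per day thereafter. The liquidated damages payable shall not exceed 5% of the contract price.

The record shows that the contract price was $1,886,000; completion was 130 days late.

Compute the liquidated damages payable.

$94,300

First 110 days: 110 × $5,070 = $557,700
Remaining days: (130 − 110) × $15,620 = $312,400
Accrued per-day damages: $557,700 + $312,400 = $870,100
Cap: 5% of $1,886,000 = $94,300
Cap at $94,300: $870,100 exceeds the cap → $94,300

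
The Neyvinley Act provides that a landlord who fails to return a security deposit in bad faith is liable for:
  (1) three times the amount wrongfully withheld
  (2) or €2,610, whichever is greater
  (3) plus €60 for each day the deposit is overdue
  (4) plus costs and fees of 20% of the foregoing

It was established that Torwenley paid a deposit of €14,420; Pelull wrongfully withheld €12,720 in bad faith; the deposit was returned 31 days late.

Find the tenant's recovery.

€48,024

Trebled: 3 × €12,720 = €38,160
Minimum €2,610: €38,160 meets the minimum, no increase.
Late-return penalty: 31 × €60 = €1,860
Damages plus late penalty: €38,160 + €1,860 = €40,020
Costs and fees: 20% of €40,020 = €8,004
Total recovery: €40,020 + €8,004 = €48,024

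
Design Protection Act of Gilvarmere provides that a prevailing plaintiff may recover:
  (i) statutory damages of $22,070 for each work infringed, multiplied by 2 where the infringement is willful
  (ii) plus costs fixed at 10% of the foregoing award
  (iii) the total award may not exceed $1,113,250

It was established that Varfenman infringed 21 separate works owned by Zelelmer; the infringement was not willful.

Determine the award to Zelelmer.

Statutory damages: 21 × $22,070 = $463,470
Infringement not willful: no ×2 enhancement.
Costs: 10% of $463,470 = $46,347
Award plus costs: $463,470 + $46,347 = $509,817
Cap at $1,113,250: $509,817 is within the cap, no reduction.

Award: $509,817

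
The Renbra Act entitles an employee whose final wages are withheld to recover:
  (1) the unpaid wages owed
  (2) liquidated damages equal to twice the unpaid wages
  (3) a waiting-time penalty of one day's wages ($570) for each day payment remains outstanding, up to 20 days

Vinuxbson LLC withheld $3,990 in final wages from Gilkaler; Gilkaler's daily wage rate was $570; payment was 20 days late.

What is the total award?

Doubled: 2 × $3,990 = $7,980
Penalty days: min(20, 20) = 20
Waiting-time penalty: 20 × $570 = $11,400
Total award: $3,990 + $7,980 + $11,400 = $23,370

$23,370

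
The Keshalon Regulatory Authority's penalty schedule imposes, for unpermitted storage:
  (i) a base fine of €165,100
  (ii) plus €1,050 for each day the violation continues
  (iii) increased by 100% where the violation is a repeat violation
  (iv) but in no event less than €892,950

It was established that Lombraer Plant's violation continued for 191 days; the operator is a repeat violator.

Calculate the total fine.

Per-day component: 191 × €1,050 = €200,550
Base plus per-day: €165,100 + €200,550 = €365,650
Enhancement: 100% of €365,650 = €365,650
Enhanced fine: €365,650 + €365,650 = €731,300
Minimum €892,950: €731,300 is below the minimum → €892,950

€892,950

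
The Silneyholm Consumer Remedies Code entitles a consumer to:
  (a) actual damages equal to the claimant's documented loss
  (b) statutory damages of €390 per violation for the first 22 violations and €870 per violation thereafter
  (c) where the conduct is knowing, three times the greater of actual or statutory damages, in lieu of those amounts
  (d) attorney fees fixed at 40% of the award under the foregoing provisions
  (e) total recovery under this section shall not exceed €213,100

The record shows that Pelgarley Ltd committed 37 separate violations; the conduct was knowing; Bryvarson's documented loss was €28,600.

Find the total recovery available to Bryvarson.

First 22 violations: 22 × €390 = €8,580
Remaining violations: (37 − 22) × €870 = €13,050
Statutory damages: €8,580 + €13,050 = €21,630
Greater of actual damages (€28,600) or statutory damages (€21,630): €28,600
Trebled: 3 × €28,600 = €85,800
Attorney fees: 40% of €85,800 = €34,320
Total before cap: €85,800 + €34,320 = €120,120
Cap at €213,100: €120,120 is within the cap, no reduction.

€120,120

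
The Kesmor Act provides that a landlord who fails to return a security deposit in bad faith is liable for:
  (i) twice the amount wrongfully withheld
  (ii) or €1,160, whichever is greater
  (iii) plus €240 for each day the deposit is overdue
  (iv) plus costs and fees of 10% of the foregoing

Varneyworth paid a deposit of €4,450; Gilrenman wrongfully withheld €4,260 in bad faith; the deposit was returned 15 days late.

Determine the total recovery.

Recovery: €13,332

Doubled: 2 × €4,260 = €8,520
Minimum €1,160: €8,520 meets the minimum, no increase.
Late-return penalty: 15 × €240 = €3,600
Damages plus late penalty: €8,520 + €3,600 = €12,120
Costs and fees: 10% of €12,120 = €1,212
Total recovery: €12,120 + €1,212 = €13,332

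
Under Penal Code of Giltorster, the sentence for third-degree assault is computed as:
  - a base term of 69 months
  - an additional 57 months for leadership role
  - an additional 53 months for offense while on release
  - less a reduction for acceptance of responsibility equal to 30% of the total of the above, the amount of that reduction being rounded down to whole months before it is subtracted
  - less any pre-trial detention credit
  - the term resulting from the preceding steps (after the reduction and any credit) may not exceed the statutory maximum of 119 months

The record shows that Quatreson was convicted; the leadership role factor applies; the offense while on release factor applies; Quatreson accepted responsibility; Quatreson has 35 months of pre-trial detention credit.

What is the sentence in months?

Leadership role enhancement: +57 months
Offense while on release enhancement: +53 months
Adjusted term: 69 months + 57 months + 53 months = 179 months
Acceptance of responsibility reduction: 30% of 179 months = 53 months (rounded down)
After reduction: 179 − 53 = 126 months
Less pre-trial detention credit: 126 months − 35 months = 91 months
Cap at 119 months: 91 months is within the cap, no reduction.

91 months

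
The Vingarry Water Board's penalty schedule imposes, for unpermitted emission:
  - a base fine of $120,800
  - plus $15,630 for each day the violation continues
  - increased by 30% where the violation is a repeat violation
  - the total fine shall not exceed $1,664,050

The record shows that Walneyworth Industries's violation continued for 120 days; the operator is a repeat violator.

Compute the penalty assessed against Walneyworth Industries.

$1,664,050

Per-day component: 120 × $15,630 = $1,875,600
Base plus per-day: $120,800 + $1,875,600 = $1,996,400
Enhancement: 30% of $1,996,400 = $598,920
Enhanced fine: $1,996,400 + $598,920 = $2,595,320
Cap at $1,664,050: $2,595,320 exceeds the cap → $1,664,050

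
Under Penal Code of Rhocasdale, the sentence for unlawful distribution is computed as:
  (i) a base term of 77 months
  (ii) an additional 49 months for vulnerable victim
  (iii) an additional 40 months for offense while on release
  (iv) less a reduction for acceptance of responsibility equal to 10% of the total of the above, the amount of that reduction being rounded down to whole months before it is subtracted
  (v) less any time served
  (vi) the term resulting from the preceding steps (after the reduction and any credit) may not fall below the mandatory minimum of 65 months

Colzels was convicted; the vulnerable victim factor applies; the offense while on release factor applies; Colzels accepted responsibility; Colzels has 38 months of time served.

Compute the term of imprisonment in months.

112 months

Vulnerable victim enhancement: +49 months
Offense while on release enhancement: +40 months
Adjusted term: 77 months + 49 months + 40 months = 166 months
Acceptance of responsibility reduction: 10% of 166 months = 16 months (rounded down)
After reduction: 166 − 16 = 150 months
Less time served: 150 months − 38 months = 112 months
Minimum 65 months: 112 months meets the minimum, no increase.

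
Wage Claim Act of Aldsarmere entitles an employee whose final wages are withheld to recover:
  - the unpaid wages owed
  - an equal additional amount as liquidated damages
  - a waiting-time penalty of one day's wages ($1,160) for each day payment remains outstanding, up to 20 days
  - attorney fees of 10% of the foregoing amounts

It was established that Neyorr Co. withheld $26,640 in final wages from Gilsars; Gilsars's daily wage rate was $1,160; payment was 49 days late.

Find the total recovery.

Liquidated damages (equal amount): $26,640
Penalty days: min(49, 20) = 20
Waiting-time penalty: 20 × $1,160 = $23,200
Subtotal: $26,640 + $26,640 + $23,200 = $76,480
Attorney fees: 10% of $76,480 = $7,648
Total award: $76,480 + $7,648 = $84,128

$84,128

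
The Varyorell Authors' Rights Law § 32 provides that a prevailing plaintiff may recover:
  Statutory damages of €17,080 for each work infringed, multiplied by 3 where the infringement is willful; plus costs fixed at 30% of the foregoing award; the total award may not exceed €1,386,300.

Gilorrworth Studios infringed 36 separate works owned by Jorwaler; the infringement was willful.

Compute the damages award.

Statutory damages: 36 × €17,080 = €614,880
Trebled: 3 × €614,880 = €1,844,640
Costs: 30% of €1,844,640 = €553,392
Award plus costs: €1,844,640 + €553,392 = €2,398,032
Cap at €1,386,300: €2,398,032 exceeds the cap → €1,386,300

€1,386,300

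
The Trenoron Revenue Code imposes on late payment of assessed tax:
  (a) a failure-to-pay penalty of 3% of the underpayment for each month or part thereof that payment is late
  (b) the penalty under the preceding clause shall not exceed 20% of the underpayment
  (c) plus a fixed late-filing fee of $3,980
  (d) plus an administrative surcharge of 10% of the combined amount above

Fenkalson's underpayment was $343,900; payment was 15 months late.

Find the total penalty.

Penalty: $80,036

Accrued rate: 3% × 15 = 45%, capped at 20% → 20%
Failure-to-pay penalty: 20% of $343,900 = $68,780
Penalty before surcharge: $68,780 + $3,980 = $72,760
Administrative surcharge: 10% of $72,760 = $7,276
Total penalty: $72,760 + $7,276 = $80,036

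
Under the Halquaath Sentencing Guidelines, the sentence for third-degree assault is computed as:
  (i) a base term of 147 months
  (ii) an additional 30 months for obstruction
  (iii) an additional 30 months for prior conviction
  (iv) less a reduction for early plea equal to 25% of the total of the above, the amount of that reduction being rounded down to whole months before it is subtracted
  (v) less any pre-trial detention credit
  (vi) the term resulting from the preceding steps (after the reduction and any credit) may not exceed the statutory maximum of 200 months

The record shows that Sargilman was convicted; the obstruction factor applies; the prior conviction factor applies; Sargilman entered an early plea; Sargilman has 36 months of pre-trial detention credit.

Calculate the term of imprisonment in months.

120 months

Obstruction enhancement: +30 months
Prior conviction enhancement: +30 months
Adjusted term: 147 months + 30 months + 30 months = 207 months
Early plea reduction: 25% of 207 months = 51 months (rounded down)
After reduction: 207 − 51 = 156 months
Less pre-trial detention credit: 156 months − 36 months = 120 months
Cap at 200 months: 120 months is within the cap, no reduction.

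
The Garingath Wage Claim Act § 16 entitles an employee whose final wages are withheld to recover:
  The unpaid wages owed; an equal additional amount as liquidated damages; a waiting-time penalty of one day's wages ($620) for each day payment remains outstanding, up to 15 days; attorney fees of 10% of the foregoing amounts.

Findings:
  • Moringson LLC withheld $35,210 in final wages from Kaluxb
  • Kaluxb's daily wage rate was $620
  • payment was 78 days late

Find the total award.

$87,692

Liquidated damages (equal amount): $35,210
Penalty days: min(78, 15) = 15
Waiting-time penalty: 15 × $620 = $9,300
Subtotal: $35,210 + $35,210 + $9,300 = $79,720
Attorney fees: 10% of $79,720 = $7,972
Total award: $79,720 + $7,972 = $87,692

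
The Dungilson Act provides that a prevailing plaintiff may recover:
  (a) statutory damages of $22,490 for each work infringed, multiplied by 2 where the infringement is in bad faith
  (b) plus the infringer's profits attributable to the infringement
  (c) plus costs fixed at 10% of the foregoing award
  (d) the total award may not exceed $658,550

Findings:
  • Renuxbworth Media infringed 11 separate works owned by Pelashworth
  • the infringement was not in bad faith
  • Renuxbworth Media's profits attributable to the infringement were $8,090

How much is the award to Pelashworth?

Statutory damages: 11 × $22,490 = $247,390
Infringement not in bad faith: no ×2 enhancement.
Combined award: $247,390 + $8,090 = $255,480
Costs: 10% of $255,480 = $25,548
Award plus costs: $255,480 + $25,548 = $281,028
Cap at $658,550: $281,028 is within the cap, no reduction.

$281,028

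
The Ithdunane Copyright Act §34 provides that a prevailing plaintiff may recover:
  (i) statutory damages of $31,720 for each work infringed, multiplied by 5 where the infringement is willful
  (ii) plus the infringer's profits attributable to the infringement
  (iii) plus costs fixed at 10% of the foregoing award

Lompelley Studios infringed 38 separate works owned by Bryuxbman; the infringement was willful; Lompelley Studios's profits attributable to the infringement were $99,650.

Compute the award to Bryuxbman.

$6,739,095

Statutory damages: 38 × $31,720 = $1,205,360
Multiplied by 5: 5 × $1,205,360 = $6,026,800
Combined award: $6,026,800 + $99,650 = $6,126,450
Costs: 10% of $6,126,450 = $612,645
Award plus costs: $6,126,450 + $612,645 = $6,739,095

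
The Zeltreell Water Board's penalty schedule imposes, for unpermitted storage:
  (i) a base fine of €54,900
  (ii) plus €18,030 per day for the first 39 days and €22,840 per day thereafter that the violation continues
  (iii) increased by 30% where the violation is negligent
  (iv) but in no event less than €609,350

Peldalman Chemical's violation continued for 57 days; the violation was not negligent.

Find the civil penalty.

First 39 days: 39 × €18,030 = €703,170
Remaining days: (57 − 39) × €22,840 = €411,120
Per-day component: €703,170 + €411,120 = €1,114,290
Base plus per-day: €54,900 + €1,114,290 = €1,169,190
The violation was not negligent: no 30% increase.
Minimum €609,350: €1,169,190 meets the minimum, no increase.

€1,169,190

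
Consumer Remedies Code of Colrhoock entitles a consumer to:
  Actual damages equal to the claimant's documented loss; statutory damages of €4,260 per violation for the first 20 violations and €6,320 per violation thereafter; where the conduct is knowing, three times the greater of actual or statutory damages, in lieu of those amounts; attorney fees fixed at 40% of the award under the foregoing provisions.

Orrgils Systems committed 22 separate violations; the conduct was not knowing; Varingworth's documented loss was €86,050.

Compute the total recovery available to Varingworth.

Total recovery: €257,446

First 20 violations: 20 × €4,260 = €85,200
Remaining violations: (22 − 20) × €6,320 = €12,640
Statutory damages: €85,200 + €12,640 = €97,840
Conduct not knowing: the in-lieu enhancement does not apply.
Actual plus statutory damages: €86,050 + €97,840 = €183,890
Attorney fees: 40% of €183,890 = €73,556
Total recovery: €183,890 + €73,556 = €257,446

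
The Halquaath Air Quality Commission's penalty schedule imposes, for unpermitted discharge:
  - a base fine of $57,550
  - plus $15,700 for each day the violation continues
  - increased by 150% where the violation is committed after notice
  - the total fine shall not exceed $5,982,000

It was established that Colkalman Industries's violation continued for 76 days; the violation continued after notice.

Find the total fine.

$3,126,875

Per-day component: 76 × $15,700 = $1,193,200
Base plus per-day: $57,550 + $1,193,200 = $1,250,750
Enhancement: 150% of $1,250,750 = $1,876,125
Enhanced fine: $1,250,750 + $1,876,125 = $3,126,875
Cap at $5,982,000: $3,126,875 is within the cap, no reduction.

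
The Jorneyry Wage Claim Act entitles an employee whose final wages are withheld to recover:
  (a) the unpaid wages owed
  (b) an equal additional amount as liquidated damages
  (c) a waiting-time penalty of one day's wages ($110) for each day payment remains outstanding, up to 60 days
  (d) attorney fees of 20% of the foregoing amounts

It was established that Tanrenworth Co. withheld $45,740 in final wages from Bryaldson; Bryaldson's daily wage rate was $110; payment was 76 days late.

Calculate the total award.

$117,696

Liquidated damages (equal amount): $45,740
Penalty days: min(76, 60) = 60
Waiting-time penalty: 60 × $110 = $6,600
Subtotal: $45,740 + $45,740 + $6,600 = $98,080
Attorney fees: 20% of $98,080 = $19,616
Total award: $98,080 + $19,616 = $117,696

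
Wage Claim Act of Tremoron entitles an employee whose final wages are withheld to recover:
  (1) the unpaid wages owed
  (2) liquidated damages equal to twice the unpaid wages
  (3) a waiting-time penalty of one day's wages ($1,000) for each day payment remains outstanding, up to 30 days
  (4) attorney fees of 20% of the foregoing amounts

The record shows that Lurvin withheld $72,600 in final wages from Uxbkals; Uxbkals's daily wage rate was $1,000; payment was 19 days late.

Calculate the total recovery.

Doubled: 2 × $72,600 = $145,200
Penalty days: min(19, 30) = 19
Waiting-time penalty: 19 × $1,000 = $19,000
Subtotal: $72,600 + $145,200 + $19,000 = $236,800
Attorney fees: 20% of $236,800 = $47,360
Total award: $236,800 + $47,360 = $284,160

$284,160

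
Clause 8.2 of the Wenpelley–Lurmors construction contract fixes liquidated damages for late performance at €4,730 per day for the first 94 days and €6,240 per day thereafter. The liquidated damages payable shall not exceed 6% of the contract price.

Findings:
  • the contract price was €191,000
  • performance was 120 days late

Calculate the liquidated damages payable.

Liquidated damages: €11,460

First 94 days: 94 × €4,730 = €444,620
Remaining days: (120 − 94) × €6,240 = €162,240
Accrued per-day damages: €444,620 + €162,240 = €606,860
Cap: 6% of €191,000 = €11,460
Cap at €11,460: €606,860 exceeds the cap → €11,460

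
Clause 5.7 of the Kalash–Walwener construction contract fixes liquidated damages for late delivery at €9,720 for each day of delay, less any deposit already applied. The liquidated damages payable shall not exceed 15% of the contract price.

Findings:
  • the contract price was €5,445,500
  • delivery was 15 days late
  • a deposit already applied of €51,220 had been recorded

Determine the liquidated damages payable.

Per-day damages: 15 × €9,720 = €145,800
Less deposit already applied: €145,800 − €51,220 = €94,580
Cap: 15% of €5,445,500 = €816,825
Cap at €816,825: €94,580 is within the cap, no reduction.

€94,580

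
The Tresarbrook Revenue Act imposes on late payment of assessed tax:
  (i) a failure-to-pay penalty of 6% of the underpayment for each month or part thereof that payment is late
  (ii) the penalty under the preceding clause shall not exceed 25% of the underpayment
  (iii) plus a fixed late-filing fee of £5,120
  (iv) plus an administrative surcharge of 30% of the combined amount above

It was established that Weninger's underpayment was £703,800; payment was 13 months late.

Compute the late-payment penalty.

Accrued rate: 6% × 13 = 78%, capped at 25% → 25%
Failure-to-pay penalty: 25% of £703,800 = £175,950
Penalty before surcharge: £175,950 + £5,120 = £181,070
Administrative surcharge: 30% of £181,070 = £54,321
Total penalty: £181,070 + £54,321 = £235,391

£235,391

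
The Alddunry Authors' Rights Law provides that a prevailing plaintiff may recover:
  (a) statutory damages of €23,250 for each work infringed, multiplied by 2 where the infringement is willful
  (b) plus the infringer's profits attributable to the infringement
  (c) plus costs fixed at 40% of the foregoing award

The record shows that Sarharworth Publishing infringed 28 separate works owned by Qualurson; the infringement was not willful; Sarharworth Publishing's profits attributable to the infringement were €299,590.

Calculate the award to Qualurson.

Statutory damages: 28 × €23,250 = €651,000
Infringement not willful: no ×2 enhancement.
Combined award: €651,000 + €299,590 = €950,590
Costs: 40% of €950,590 = €380,236
Award plus costs: €950,590 + €380,236 = €1,330,826

€1,330,826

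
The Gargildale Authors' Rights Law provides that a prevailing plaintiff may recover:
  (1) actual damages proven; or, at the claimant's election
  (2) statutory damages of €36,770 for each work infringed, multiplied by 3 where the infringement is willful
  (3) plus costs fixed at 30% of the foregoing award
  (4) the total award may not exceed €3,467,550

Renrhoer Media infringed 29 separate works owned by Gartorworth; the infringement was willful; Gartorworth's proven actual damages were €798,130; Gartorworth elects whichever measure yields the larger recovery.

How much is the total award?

Statutory damages: 29 × €36,770 = €1,066,330
Trebled: 3 × €1,066,330 = €3,198,990
Greater of actual damages (€798,130) or enhanced statutory damages (€3,198,990): €3,198,990
Costs: 30% of €3,198,990 = €959,697
Award plus costs: €3,198,990 + €959,697 = €4,158,687
Cap at €3,467,550: €4,158,687 exceeds the cap → €3,467,550

€3,467,550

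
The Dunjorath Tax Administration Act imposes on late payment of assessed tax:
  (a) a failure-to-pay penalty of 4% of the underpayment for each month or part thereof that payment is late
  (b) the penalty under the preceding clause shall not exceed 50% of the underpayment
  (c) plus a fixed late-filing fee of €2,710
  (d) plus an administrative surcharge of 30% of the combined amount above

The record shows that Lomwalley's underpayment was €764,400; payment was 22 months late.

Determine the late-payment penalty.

Penalty: €500,383

Accrued rate: 4% × 22 = 88%, capped at 50% → 50%
Failure-to-pay penalty: 50% of €764,400 = €382,200
Penalty before surcharge: €382,200 + €2,710 = €384,910
Administrative surcharge: 30% of €384,910 = €115,473
Total penalty: €384,910 + €115,473 = €500,383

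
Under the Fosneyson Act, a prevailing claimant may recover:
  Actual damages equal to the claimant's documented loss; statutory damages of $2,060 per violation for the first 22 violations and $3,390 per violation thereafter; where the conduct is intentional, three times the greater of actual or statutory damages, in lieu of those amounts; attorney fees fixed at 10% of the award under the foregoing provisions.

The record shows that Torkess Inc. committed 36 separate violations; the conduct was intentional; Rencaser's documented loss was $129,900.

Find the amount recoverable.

First 22 violations: 22 × $2,060 = $45,320
Remaining violations: (36 − 22) × $3,390 = $47,460
Statutory damages: $45,320 + $47,460 = $92,780
Greater of actual damages ($129,900) or statutory damages ($92,780): $129,900
Trebled: 3 × $129,900 = $389,700
Attorney fees: 10% of $389,700 = $38,970
Total recovery: $389,700 + $38,970 = $428,670

$428,670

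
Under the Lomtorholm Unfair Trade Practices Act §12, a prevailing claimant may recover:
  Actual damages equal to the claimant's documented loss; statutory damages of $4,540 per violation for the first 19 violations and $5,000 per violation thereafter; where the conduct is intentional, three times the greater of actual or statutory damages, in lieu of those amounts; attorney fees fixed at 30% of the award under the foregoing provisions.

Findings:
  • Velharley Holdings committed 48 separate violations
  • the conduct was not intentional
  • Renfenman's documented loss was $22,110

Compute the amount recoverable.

First 19 violations: 19 × $4,540 = $86,260
Remaining violations: (48 − 19) × $5,000 = $145,000
Statutory damages: $86,260 + $145,000 = $231,260
Conduct not intentional: the in-lieu enhancement does not apply.
Actual plus statutory damages: $22,110 + $231,260 = $253,370
Attorney fees: 30% of $253,370 = $76,011
Total recovery: $253,370 + $76,011 = $329,381

$329,381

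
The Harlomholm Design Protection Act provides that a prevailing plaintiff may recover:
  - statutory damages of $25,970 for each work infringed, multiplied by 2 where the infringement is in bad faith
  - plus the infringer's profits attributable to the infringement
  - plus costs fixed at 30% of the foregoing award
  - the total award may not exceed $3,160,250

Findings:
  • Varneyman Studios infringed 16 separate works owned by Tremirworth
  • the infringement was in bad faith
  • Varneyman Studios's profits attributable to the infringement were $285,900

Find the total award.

Statutory damages: 16 × $25,970 = $415,520
Doubled: 2 × $415,520 = $831,040
Combined award: $831,040 + $285,900 = $1,116,940
Costs: 30% of $1,116,940 = $335,082
Award plus costs: $1,116,940 + $335,082 = $1,452,022
Cap at $3,160,250: $1,452,022 is within the cap, no reduction.

$1,452,022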